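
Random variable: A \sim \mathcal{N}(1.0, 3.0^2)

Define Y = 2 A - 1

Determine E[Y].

For Y = 2A - 1:
E[Y] = 2 * E[A] - 1
E[A] = 1.0 = 1
E[Y] = 2 * 1 - 1 = 1

1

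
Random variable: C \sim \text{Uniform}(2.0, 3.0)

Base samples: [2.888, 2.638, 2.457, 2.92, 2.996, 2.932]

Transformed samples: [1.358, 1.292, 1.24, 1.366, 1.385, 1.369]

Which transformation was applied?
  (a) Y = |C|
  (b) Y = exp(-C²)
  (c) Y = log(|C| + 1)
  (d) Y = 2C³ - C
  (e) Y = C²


Checking option (c) Y = log(|C| + 1):
  C = 2.888 -> Y = 1.358 ✓
  C = 2.638 -> Y = 1.292 ✓
  C = 2.457 -> Y = 1.24 ✓
All samples match this transformation.

(c) log(|C| + 1)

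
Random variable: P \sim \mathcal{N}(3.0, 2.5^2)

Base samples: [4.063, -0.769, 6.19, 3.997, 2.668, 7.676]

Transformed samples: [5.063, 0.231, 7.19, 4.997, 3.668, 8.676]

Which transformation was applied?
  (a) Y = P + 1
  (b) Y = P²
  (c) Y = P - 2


Checking option (a) Y = P + 1:
  P = 4.063 -> Y = 5.063 ✓
  P = -0.769 -> Y = 0.231 ✓
  P = 6.19 -> Y = 7.19 ✓
All samples match this transformation.

(a) P + 1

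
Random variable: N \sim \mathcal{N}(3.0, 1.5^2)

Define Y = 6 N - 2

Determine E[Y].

For Y = 6N - 2:
E[Y] = 6 * E[N] - 2
E[N] = 3.0 = 3
E[Y] = 6 * 3 - 2 = 16

16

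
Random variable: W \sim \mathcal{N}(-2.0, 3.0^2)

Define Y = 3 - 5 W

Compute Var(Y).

For Y = aW + b: Var(Y) = a² * Var(W)
Var(W) = 3.0^2 = 9
Var(Y) = (-5)² * 9 = 25 * 9 = 225

225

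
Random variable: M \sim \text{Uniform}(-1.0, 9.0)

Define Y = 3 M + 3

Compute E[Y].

For Y = 3M + 3:
E[Y] = 3 * E[M] + 3
E[M] = (-1 + 9)/2 = 4
E[Y] = 3 * 4 + 3 = 15

15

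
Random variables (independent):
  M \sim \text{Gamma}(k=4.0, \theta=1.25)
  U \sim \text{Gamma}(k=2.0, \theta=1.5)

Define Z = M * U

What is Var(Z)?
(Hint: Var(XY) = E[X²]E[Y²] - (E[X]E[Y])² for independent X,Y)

Var(XY) = E[X²]E[Y²] - (E[X]E[Y])²
E[M] = 5, Var(M) = 6.25
E[U] = 3, Var(U) = 4.5
E[M²] = 6.25 + 5² = 31.25
E[U²] = 4.5 + 3² = 13.5
Var(Z) = 31.25*13.5 - (5*3)²
= 421.875 - 225 = 196.875

196.875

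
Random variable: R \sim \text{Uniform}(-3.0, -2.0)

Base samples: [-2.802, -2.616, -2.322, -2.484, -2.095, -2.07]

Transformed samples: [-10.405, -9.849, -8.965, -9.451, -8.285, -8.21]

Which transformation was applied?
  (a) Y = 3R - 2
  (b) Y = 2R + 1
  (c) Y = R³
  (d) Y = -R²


Checking option (a) Y = 3R - 2:
  R = -2.802 -> Y = -10.405 ✓
  R = -2.616 -> Y = -9.849 ✓
  R = -2.322 -> Y = -8.965 ✓
All samples match this transformation.

(a) 3R - 2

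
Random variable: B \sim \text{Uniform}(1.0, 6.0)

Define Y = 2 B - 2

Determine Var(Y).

For Y = aB + b: Var(Y) = a² * Var(B)
Var(B) = (6 - 1)^2/12 = 2.0833333
Var(Y) = 2² * 2.0833333 = 4 * 2.0833333 = 8.3333333

8.3333333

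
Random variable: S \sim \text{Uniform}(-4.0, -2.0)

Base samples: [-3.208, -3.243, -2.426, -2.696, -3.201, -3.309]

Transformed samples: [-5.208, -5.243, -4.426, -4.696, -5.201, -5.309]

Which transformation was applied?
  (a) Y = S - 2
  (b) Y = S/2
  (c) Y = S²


Checking option (a) Y = S - 2:
  S = -3.208 -> Y = -5.208 ✓
  S = -3.243 -> Y = -5.243 ✓
  S = -2.426 -> Y = -4.426 ✓
All samples match this transformation.

(a) S - 2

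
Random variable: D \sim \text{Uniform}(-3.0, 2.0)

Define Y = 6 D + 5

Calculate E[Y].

For Y = 6D + 5:
E[Y] = 6 * E[D] + 5
E[D] = (-3 + 2)/2 = -0.5
E[Y] = 6 * (-0.5) + 5 = 2

2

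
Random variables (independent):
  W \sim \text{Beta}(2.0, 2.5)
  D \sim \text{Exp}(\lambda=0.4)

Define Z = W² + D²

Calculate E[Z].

E[Z] = E[W²] + E[D²]
E[W²] = Var(W) + E[W]² = 0.044893378 + 0.19753086 = 0.24242424
E[D²] = Var(D) + E[D]² = 6.25 + 6.25 = 12.5
E[Z] = 0.24242424 + 12.5 = 12.742424

12.742424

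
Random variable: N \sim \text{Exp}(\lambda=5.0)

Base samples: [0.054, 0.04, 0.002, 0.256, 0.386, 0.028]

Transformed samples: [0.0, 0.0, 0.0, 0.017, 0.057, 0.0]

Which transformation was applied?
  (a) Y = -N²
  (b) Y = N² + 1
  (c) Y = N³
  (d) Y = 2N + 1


Checking option (c) Y = N³:
  N = 0.054 -> Y = 0.0 ✓
  N = 0.04 -> Y = 0.0 ✓
  N = 0.002 -> Y = 0.0 ✓
All samples match this transformation.

(c) N³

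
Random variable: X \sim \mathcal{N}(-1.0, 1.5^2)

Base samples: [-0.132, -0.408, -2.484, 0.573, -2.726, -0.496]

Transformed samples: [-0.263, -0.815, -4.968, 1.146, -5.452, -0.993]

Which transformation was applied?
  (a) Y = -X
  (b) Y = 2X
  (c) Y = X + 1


Checking option (b) Y = 2X:
  X = -0.132 -> Y = -0.263 ✓
  X = -0.408 -> Y = -0.815 ✓
  X = -2.484 -> Y = -4.968 ✓
All samples match this transformation.

(b) 2X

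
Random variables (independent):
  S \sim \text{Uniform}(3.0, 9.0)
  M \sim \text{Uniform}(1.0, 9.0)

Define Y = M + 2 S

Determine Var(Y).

For independent RVs: Var(aX + bY) = a²Var(X) + b²Var(Y)
Var(S) = 3
Var(M) = 5.3333333
Var(Y) = 2²*3 + 1²*5.3333333
= 4*3 + 1*5.3333333 = 17.333333

17.333333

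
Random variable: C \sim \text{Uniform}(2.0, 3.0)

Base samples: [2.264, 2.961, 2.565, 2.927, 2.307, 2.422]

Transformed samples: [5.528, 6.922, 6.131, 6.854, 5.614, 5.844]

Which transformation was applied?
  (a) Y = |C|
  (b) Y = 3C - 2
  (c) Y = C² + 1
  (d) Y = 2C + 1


Checking option (d) Y = 2C + 1:
  C = 2.264 -> Y = 5.528 ✓
  C = 2.961 -> Y = 6.922 ✓
  C = 2.565 -> Y = 6.131 ✓
All samples match this transformation.

(d) 2C + 1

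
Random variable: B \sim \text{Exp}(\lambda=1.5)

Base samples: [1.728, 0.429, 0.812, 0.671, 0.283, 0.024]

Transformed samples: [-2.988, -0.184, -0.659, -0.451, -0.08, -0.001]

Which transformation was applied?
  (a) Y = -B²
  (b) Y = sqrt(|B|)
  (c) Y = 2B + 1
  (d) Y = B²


Checking option (a) Y = -B²:
  B = 1.728 -> Y = -2.988 ✓
  B = 0.429 -> Y = -0.184 ✓
  B = 0.812 -> Y = -0.659 ✓
All samples match this transformation.

(a) -B²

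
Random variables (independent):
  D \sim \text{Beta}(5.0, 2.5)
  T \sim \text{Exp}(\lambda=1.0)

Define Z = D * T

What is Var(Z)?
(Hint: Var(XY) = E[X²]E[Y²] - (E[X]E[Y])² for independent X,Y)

Var(XY) = E[X²]E[Y²] - (E[X]E[Y])²
E[D] = 0.66666667, Var(D) = 0.026143791
E[T] = 1, Var(T) = 1
E[D²] = 0.026143791 + 0.66666667² = 0.47058824
E[T²] = 1 + 1² = 2
Var(Z) = 0.47058824*2 - (0.66666667*1)²
= 0.94117647 - 0.44444444 = 0.49673203

0.49673203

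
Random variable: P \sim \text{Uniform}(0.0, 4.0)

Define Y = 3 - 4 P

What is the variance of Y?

For Y = aP + b: Var(Y) = a² * Var(P)
Var(P) = (4 - 0)^2/12 = 1.3333333
Var(Y) = (-4)² * 1.3333333 = 16 * 1.3333333 = 21.333333

21.333333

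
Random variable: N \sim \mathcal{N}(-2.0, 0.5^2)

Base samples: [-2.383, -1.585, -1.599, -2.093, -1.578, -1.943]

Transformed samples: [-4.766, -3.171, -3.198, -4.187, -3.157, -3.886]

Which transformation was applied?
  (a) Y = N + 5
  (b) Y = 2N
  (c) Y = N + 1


Checking option (b) Y = 2N:
  N = -2.383 -> Y = -4.766 ✓
  N = -1.585 -> Y = -3.171 ✓
  N = -1.599 -> Y = -3.198 ✓
All samples match this transformation.

(b) 2N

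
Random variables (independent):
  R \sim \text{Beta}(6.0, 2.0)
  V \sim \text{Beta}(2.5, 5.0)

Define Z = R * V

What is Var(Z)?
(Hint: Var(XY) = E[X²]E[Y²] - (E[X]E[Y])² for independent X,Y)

Var(XY) = E[X²]E[Y²] - (E[X]E[Y])²
E[R] = 0.75, Var(R) = 0.020833333
E[V] = 0.33333333, Var(V) = 0.026143791
E[R²] = 0.020833333 + 0.75² = 0.58333333
E[V²] = 0.026143791 + 0.33333333² = 0.1372549
Var(Z) = 0.58333333*0.1372549 - (0.75*0.33333333)²
= 0.080065359 - 0.0625 = 0.017565359

0.017565359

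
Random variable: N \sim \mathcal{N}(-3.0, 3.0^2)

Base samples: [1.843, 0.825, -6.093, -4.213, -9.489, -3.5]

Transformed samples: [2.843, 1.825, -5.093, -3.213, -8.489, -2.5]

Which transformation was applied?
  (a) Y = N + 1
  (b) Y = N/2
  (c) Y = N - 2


Checking option (a) Y = N + 1:
  N = 1.843 -> Y = 2.843 ✓
  N = 0.825 -> Y = 1.825 ✓
  N = -6.093 -> Y = -5.093 ✓
All samples match this transformation.

(a) N + 1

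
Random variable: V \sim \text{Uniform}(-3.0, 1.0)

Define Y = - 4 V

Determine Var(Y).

For Y = aV + b: Var(Y) = a² * Var(V)
Var(V) = (1 + 3)^2/12 = 1.3333333
Var(Y) = (-4)² * 1.3333333 = 16 * 1.3333333 = 21.333333

21.333333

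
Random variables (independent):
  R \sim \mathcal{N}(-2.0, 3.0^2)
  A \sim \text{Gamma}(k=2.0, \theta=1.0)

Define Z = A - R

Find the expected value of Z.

E[Z] = -1*E[R] + 1*E[A]
E[R] = -2
E[A] = 2
E[Z] = -1*(-2) + 1*2 = 4

4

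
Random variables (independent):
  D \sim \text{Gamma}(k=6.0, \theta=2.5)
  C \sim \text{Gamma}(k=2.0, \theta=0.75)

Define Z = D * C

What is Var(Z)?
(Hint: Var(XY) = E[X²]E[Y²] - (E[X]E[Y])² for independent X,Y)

Var(XY) = E[X²]E[Y²] - (E[X]E[Y])²
E[D] = 15, Var(D) = 37.5
E[C] = 1.5, Var(C) = 1.125
E[D²] = 37.5 + 15² = 262.5
E[C²] = 1.125 + 1.5² = 3.375
Var(Z) = 262.5*3.375 - (15*1.5)²
= 885.9375 - 506.25 = 379.6875

379.6875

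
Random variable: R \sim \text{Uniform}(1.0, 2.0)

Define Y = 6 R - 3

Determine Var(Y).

For Y = aR + b: Var(Y) = a² * Var(R)
Var(R) = (2 - 1)^2/12 = 0.083333333
Var(Y) = 6² * 0.083333333 = 36 * 0.083333333 = 3

3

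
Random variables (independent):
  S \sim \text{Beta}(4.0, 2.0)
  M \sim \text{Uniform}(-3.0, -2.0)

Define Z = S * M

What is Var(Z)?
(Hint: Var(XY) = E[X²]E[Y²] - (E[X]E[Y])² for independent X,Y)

Var(XY) = E[X²]E[Y²] - (E[X]E[Y])²
E[S] = 0.66666667, Var(S) = 0.031746032
E[M] = -2.5, Var(M) = 0.083333333
E[S²] = 0.031746032 + 0.66666667² = 0.47619048
E[M²] = 0.083333333 + (-2.5)² = 6.3333333
Var(Z) = 0.47619048*6.3333333 - (0.66666667*(-2.5))²
= 3.015873 - 2.7777778 = 0.23809524

0.23809524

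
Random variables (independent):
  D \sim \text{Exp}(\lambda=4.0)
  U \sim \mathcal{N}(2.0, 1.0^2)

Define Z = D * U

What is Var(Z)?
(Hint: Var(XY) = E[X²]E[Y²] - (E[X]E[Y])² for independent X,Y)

Var(XY) = E[X²]E[Y²] - (E[X]E[Y])²
E[D] = 0.25, Var(D) = 0.0625
E[U] = 2, Var(U) = 1
E[D²] = 0.0625 + 0.25² = 0.125
E[U²] = 1 + 2² = 5
Var(Z) = 0.125*5 - (0.25*2)²
= 0.625 - 0.25 = 0.375

0.375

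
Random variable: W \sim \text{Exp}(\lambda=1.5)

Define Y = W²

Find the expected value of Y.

Using E[X²] = Var(X) + (E[X])²:
E[W] = 0.66666667
Var(W) = 1/1.5^2 = 0.44444444
E[W²] = 0.44444444 + 0.66666667² = 0.44444444 + 0.44444444 = 0.88888889

0.88888889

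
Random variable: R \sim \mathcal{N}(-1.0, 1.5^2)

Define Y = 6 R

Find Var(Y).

For Y = aR + b: Var(Y) = a² * Var(R)
Var(R) = 1.5^2 = 2.25
Var(Y) = 6² * 2.25 = 36 * 2.25 = 81

81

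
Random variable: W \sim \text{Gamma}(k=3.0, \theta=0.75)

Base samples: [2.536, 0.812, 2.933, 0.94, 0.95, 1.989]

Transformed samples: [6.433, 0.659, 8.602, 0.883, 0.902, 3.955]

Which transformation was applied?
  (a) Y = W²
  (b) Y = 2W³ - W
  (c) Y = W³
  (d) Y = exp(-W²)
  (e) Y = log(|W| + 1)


Checking option (a) Y = W²:
  W = 2.536 -> Y = 6.433 ✓
  W = 0.812 -> Y = 0.659 ✓
  W = 2.933 -> Y = 8.602 ✓
All samples match this transformation.

(a) W²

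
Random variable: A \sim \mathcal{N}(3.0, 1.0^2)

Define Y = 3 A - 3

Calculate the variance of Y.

For Y = aA + b: Var(Y) = a² * Var(A)
Var(A) = 1.0^2 = 1
Var(Y) = 3² * 1 = 9 * 1 = 9

9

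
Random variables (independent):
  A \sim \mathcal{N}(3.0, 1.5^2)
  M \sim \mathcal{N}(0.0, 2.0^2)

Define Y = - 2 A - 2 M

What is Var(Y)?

For independent RVs: Var(aX + bY) = a²Var(X) + b²Var(Y)
Var(A) = 2.25
Var(M) = 4
Var(Y) = (-2)²*2.25 + (-2)²*4
= 4*2.25 + 4*4 = 25

25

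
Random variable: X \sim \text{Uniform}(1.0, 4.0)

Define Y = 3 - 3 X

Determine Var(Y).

For Y = aX + b: Var(Y) = a² * Var(X)
Var(X) = (4 - 1)^2/12 = 0.75
Var(Y) = (-3)² * 0.75 = 9 * 0.75 = 6.75

6.75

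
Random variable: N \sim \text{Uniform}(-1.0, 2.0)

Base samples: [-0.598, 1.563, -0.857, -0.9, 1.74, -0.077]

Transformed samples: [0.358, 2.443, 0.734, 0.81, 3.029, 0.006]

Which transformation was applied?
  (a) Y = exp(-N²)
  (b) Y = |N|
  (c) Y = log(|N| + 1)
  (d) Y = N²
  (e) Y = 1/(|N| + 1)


Checking option (d) Y = N²:
  N = -0.598 -> Y = 0.358 ✓
  N = 1.563 -> Y = 2.443 ✓
  N = -0.857 -> Y = 0.734 ✓
All samples match this transformation.

(d) N²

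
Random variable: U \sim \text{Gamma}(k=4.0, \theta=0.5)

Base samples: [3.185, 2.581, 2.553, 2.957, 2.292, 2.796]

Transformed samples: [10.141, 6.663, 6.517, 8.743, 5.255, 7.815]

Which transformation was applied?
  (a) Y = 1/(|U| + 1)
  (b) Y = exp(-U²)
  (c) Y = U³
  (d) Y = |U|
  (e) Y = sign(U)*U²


Checking option (e) Y = sign(U)*U²:
  U = 3.185 -> Y = 10.141 ✓
  U = 2.581 -> Y = 6.663 ✓
  U = 2.553 -> Y = 6.517 ✓
All samples match this transformation.

(e) sign(U)*U²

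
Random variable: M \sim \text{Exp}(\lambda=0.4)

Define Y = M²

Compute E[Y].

Using E[X²] = Var(X) + (E[X])²:
E[M] = 2.5
Var(M) = 1/0.4^2 = 6.25
E[M²] = 6.25 + 2.5² = 6.25 + 6.25 = 12.5

12.5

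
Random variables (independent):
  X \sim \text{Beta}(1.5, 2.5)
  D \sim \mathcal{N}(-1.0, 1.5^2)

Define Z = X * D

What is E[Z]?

For independent RVs: E[XY] = E[X]*E[Y]
E[X] = 0.375
E[D] = -1
E[Z] = 0.375 * (-1) = -0.375

-0.375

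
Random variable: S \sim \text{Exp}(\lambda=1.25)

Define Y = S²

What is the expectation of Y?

E[S²] = Var(S) + (E[S])² = 0.64 + 0.64 = 1.28

1.28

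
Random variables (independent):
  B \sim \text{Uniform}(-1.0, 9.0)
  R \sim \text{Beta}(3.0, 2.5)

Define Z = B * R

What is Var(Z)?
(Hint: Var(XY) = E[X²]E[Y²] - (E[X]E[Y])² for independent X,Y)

Var(XY) = E[X²]E[Y²] - (E[X]E[Y])²
E[B] = 4, Var(B) = 8.3333333
E[R] = 0.54545455, Var(R) = 0.038143675
E[B²] = 8.3333333 + 4² = 24.333333
E[R²] = 0.038143675 + 0.54545455² = 0.33566434
Var(Z) = 24.333333*0.33566434 - (4*0.54545455)²
= 8.1678322 - 4.7603306 = 3.4075016

3.4075016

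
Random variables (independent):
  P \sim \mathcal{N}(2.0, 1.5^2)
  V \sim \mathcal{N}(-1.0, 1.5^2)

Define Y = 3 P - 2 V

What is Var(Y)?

For independent RVs: Var(aX + bY) = a²Var(X) + b²Var(Y)
Var(P) = 2.25
Var(V) = 2.25
Var(Y) = 3²*2.25 + (-2)²*2.25
= 9*2.25 + 4*2.25 = 29.25

29.25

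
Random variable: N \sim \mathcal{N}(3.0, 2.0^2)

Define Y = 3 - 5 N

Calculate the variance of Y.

For Y = aN + b: Var(Y) = a² * Var(N)
Var(N) = 2.0^2 = 4
Var(Y) = (-5)² * 4 = 25 * 4 = 100

100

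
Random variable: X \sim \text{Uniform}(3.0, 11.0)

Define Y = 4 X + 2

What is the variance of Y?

For Y = aX + b: Var(Y) = a² * Var(X)
Var(X) = (11 - 3)^2/12 = 5.3333333
Var(Y) = 4² * 5.3333333 = 16 * 5.3333333 = 85.333333

85.333333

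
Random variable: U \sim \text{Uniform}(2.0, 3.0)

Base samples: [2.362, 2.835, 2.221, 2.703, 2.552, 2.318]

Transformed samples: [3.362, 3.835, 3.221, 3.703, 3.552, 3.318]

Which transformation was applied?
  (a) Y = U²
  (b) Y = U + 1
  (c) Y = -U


Checking option (b) Y = U + 1:
  U = 2.362 -> Y = 3.362 ✓
  U = 2.835 -> Y = 3.835 ✓
  U = 2.221 -> Y = 3.221 ✓
All samples match this transformation.

(b) U + 1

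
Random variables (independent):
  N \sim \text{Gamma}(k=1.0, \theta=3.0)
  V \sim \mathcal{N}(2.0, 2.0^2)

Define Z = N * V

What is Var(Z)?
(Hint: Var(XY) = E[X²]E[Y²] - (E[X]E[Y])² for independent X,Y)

Var(XY) = E[X²]E[Y²] - (E[X]E[Y])²
E[N] = 3, Var(N) = 9
E[V] = 2, Var(V) = 4
E[N²] = 9 + 3² = 18
E[V²] = 4 + 2² = 8
Var(Z) = 18*8 - (3*2)²
= 144 - 36 = 108

108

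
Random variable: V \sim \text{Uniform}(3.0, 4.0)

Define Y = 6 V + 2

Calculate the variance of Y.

For Y = aV + b: Var(Y) = a² * Var(V)
Var(V) = (4 - 3)^2/12 = 0.083333333
Var(Y) = 6² * 0.083333333 = 36 * 0.083333333 = 3

3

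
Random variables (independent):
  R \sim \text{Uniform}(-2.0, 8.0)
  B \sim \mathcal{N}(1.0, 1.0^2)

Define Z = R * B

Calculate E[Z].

For independent RVs: E[XY] = E[X]*E[Y]
E[R] = 3
E[B] = 1
E[Z] = 3 * 1 = 3

3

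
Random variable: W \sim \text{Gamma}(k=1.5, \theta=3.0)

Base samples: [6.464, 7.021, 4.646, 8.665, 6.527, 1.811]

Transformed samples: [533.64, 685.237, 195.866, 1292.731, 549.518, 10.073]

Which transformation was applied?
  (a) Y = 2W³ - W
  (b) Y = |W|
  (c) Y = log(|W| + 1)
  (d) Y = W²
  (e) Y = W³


Checking option (a) Y = 2W³ - W:
  W = 6.464 -> Y = 533.64 ✓
  W = 7.021 -> Y = 685.237 ✓
  W = 4.646 -> Y = 195.866 ✓
All samples match this transformation.

(a) 2W³ - W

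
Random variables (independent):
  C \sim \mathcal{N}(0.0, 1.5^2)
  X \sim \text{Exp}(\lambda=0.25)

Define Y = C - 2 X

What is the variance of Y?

For independent RVs: Var(aX + bY) = a²Var(X) + b²Var(Y)
Var(C) = 2.25
Var(X) = 16
Var(Y) = 1²*2.25 + (-2)²*16
= 1*2.25 + 4*16 = 66.25

66.25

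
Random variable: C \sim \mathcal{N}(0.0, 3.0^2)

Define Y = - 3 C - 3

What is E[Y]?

For Y = -3C - 3:
E[Y] = -3 * E[C] - 3
E[C] = 0.0 = 0
E[Y] = -3 * 0 - 3 = -3

-3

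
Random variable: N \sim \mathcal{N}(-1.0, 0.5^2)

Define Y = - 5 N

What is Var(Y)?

For Y = aN + b: Var(Y) = a² * Var(N)
Var(N) = 0.5^2 = 0.25
Var(Y) = (-5)² * 0.25 = 25 * 0.25 = 6.25

6.25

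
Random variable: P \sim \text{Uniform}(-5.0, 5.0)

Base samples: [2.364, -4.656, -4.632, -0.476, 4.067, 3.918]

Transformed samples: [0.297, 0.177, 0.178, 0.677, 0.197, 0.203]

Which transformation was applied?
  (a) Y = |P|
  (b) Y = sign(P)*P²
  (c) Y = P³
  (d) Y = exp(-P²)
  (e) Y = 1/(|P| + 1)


Checking option (e) Y = 1/(|P| + 1):
  P = 2.364 -> Y = 0.297 ✓
  P = -4.656 -> Y = 0.177 ✓
  P = -4.632 -> Y = 0.178 ✓
All samples match this transformation.

(e) 1/(|P| + 1)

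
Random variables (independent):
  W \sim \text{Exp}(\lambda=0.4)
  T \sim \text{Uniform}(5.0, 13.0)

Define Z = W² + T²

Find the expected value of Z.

E[Z] = E[W²] + E[T²]
E[W²] = Var(W) + E[W]² = 6.25 + 6.25 = 12.5
E[T²] = Var(T) + E[T]² = 5.3333333 + 81 = 86.333333
E[Z] = 12.5 + 86.333333 = 98.833333

98.833333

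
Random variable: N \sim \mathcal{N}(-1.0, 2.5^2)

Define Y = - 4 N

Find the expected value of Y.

For Y = -4N:
E[Y] = -4 * E[N]
E[N] = -1.0 = -1
E[Y] = -4 * (-1) = 4

4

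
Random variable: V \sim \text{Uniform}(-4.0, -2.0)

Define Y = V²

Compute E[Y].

Using E[X²] = Var(X) + (E[X])²:
E[V] = -3
Var(V) = (-2 + 4)^2/12 = 0.33333333
E[V²] = 0.33333333 + (-3)² = 0.33333333 + 9 = 9.3333333

9.3333333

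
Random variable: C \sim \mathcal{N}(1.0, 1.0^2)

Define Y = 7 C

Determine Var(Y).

For Y = aC + b: Var(Y) = a² * Var(C)
Var(C) = 1.0^2 = 1
Var(Y) = 7² * 1 = 49 * 1 = 49

49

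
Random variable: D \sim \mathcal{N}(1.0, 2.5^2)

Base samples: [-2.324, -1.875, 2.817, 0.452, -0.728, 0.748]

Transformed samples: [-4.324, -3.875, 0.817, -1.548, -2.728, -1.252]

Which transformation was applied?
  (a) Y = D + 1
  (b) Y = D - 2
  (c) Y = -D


Checking option (b) Y = D - 2:
  D = -2.324 -> Y = -4.324 ✓
  D = -1.875 -> Y = -3.875 ✓
  D = 2.817 -> Y = 0.817 ✓
All samples match this transformation.

(b) D - 2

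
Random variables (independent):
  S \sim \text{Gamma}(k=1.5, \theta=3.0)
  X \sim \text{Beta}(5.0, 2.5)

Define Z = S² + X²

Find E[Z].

E[Z] = E[S²] + E[X²]
E[S²] = Var(S) + E[S]² = 13.5 + 20.25 = 33.75
E[X²] = Var(X) + E[X]² = 0.026143791 + 0.44444444 = 0.47058824
E[Z] = 33.75 + 0.47058824 = 34.220588

34.220588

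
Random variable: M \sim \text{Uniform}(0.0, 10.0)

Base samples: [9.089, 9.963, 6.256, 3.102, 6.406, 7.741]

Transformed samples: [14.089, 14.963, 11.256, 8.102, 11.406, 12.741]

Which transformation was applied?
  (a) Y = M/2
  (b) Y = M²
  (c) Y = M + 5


Checking option (c) Y = M + 5:
  M = 9.089 -> Y = 14.089 ✓
  M = 9.963 -> Y = 14.963 ✓
  M = 6.256 -> Y = 11.256 ✓
All samples match this transformation.

(c) M + 5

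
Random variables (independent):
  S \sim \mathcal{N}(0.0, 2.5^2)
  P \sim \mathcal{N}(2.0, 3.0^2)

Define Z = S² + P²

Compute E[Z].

E[Z] = E[S²] + E[P²]
E[S²] = Var(S) + E[S]² = 6.25 + 0 = 6.25
E[P²] = Var(P) + E[P]² = 9 + 4 = 13
E[Z] = 6.25 + 13 = 19.25

19.25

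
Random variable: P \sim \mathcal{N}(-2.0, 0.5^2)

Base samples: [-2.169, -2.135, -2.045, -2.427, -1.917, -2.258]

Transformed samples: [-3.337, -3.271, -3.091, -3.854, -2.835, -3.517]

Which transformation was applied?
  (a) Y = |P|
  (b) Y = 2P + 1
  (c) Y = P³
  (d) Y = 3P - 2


Checking option (b) Y = 2P + 1:
  P = -2.169 -> Y = -3.337 ✓
  P = -2.135 -> Y = -3.271 ✓
  P = -2.045 -> Y = -3.091 ✓
All samples match this transformation.

(b) 2P + 1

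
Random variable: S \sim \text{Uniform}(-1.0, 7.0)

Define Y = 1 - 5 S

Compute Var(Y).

For Y = aS + b: Var(Y) = a² * Var(S)
Var(S) = (7 + 1)^2/12 = 5.3333333
Var(Y) = (-5)² * 5.3333333 = 25 * 5.3333333 = 133.33333

133.33333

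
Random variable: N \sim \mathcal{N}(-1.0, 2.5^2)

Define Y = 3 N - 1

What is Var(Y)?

For Y = aN + b: Var(Y) = a² * Var(N)
Var(N) = 2.5^2 = 6.25
Var(Y) = 3² * 6.25 = 9 * 6.25 = 56.25

56.25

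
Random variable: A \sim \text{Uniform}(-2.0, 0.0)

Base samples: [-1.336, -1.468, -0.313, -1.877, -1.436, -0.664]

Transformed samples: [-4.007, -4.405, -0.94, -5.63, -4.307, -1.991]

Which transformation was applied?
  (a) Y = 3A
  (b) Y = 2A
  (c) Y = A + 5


Checking option (a) Y = 3A:
  A = -1.336 -> Y = -4.007 ✓
  A = -1.468 -> Y = -4.405 ✓
  A = -0.313 -> Y = -0.94 ✓
All samples match this transformation.

(a) 3A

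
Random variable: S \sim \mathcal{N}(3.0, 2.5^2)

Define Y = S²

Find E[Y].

E[S²] = Var(S) + (E[S])² = 6.25 + 9 = 15.25

15.25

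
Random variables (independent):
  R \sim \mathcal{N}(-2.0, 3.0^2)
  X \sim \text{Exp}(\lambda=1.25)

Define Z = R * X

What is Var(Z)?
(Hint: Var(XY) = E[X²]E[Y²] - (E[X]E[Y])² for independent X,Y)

Var(XY) = E[X²]E[Y²] - (E[X]E[Y])²
E[R] = -2, Var(R) = 9
E[X] = 0.8, Var(X) = 0.64
E[R²] = 9 + (-2)² = 13
E[X²] = 0.64 + 0.8² = 1.28
Var(Z) = 13*1.28 - (-2*0.8)²
= 16.64 - 2.56 = 14.08

14.08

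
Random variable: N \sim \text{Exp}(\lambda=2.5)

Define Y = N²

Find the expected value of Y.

E[N²] = Var(N) + (E[N])² = 0.16 + 0.16 = 0.32

0.32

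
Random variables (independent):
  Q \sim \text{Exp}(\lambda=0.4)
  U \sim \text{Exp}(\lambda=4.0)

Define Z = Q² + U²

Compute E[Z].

E[Z] = E[Q²] + E[U²]
E[Q²] = Var(Q) + E[Q]² = 6.25 + 6.25 = 12.5
E[U²] = Var(U) + E[U]² = 0.0625 + 0.0625 = 0.125
E[Z] = 12.5 + 0.125 = 12.625

12.625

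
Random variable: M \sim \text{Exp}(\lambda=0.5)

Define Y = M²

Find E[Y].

Using E[X²] = Var(X) + (E[X])²:
E[M] = 2
Var(M) = 1/0.5^2 = 4
E[M²] = 4 + 2² = 4 + 4 = 8

8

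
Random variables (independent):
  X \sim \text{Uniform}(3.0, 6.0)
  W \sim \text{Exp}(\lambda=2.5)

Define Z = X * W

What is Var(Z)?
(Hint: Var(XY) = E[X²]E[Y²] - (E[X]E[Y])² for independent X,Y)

Var(XY) = E[X²]E[Y²] - (E[X]E[Y])²
E[X] = 4.5, Var(X) = 0.75
E[W] = 0.4, Var(W) = 0.16
E[X²] = 0.75 + 4.5² = 21
E[W²] = 0.16 + 0.4² = 0.32
Var(Z) = 21*0.32 - (4.5*0.4)²
= 6.72 - 3.24 = 3.48

3.48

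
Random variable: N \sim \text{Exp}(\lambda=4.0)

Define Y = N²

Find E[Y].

Using E[X²] = Var(X) + (E[X])²:
E[N] = 0.25
Var(N) = 1/4.0^2 = 0.0625
E[N²] = 0.0625 + 0.25² = 0.0625 + 0.0625 = 0.125

0.125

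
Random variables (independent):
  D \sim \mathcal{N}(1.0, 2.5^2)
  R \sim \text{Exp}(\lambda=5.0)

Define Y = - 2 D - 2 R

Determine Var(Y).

For independent RVs: Var(aX + bY) = a²Var(X) + b²Var(Y)
Var(D) = 6.25
Var(R) = 0.04
Var(Y) = (-2)²*6.25 + (-2)²*0.04
= 4*6.25 + 4*0.04 = 25.16

25.16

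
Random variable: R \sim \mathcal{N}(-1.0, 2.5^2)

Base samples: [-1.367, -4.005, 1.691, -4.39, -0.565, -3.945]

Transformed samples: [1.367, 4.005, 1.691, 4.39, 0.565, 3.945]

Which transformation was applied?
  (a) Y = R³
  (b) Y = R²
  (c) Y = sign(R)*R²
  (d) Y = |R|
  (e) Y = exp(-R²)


Checking option (d) Y = |R|:
  R = -1.367 -> Y = 1.367 ✓
  R = -4.005 -> Y = 4.005 ✓
  R = 1.691 -> Y = 1.691 ✓
All samples match this transformation.

(d) |R|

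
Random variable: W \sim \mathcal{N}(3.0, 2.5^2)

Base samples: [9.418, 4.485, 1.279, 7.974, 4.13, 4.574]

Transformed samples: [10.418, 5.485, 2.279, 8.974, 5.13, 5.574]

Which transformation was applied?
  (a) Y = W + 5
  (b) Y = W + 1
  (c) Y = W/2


Checking option (b) Y = W + 1:
  W = 9.418 -> Y = 10.418 ✓
  W = 4.485 -> Y = 5.485 ✓
  W = 1.279 -> Y = 2.279 ✓
All samples match this transformation.

(b) W + 1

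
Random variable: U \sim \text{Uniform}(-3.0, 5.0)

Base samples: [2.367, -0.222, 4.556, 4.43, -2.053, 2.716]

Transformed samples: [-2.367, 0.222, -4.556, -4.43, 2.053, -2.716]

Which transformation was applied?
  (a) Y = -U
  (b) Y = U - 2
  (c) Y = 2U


Checking option (a) Y = -U:
  U = 2.367 -> Y = -2.367 ✓
  U = -0.222 -> Y = 0.222 ✓
  U = 4.556 -> Y = -4.556 ✓
All samples match this transformation.

(a) -U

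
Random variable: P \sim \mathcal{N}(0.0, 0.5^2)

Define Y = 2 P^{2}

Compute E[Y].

E[Y] = 2*E[P²]
E[P] = 0
E[P²] = Var(P) + (E[P])² = 0.25 + 0 = 0.25
E[Y] = 2*0.25 = 0.5

0.5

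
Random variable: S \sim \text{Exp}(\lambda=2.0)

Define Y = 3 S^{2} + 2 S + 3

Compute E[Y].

E[Y] = 3*E[S²] + 2*E[S] + 3
E[S] = 0.5
E[S²] = Var(S) + (E[S])² = 0.25 + 0.25 = 0.5
E[Y] = 3*0.5 + 2*0.5 + 3 = 5.5

5.5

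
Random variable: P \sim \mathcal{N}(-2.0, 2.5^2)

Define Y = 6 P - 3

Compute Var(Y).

For Y = aP + b: Var(Y) = a² * Var(P)
Var(P) = 2.5^2 = 6.25
Var(Y) = 6² * 6.25 = 36 * 6.25 = 225

225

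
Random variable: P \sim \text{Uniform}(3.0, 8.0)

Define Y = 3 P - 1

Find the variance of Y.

For Y = aP + b: Var(Y) = a² * Var(P)
Var(P) = (8 - 3)^2/12 = 2.0833333
Var(Y) = 3² * 2.0833333 = 9 * 2.0833333 = 18.75

18.75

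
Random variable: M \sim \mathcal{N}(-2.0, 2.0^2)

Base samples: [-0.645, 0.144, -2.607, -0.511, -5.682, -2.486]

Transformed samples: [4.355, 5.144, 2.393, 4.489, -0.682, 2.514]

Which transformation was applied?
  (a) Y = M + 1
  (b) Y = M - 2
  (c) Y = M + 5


Checking option (c) Y = M + 5:
  M = -0.645 -> Y = 4.355 ✓
  M = 0.144 -> Y = 5.144 ✓
  M = -2.607 -> Y = 2.393 ✓
All samples match this transformation.

(c) M + 5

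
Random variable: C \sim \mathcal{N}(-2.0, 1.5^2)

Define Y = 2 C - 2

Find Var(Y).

For Y = aC + b: Var(Y) = a² * Var(C)
Var(C) = 1.5^2 = 2.25
Var(Y) = 2² * 2.25 = 4 * 2.25 = 9

9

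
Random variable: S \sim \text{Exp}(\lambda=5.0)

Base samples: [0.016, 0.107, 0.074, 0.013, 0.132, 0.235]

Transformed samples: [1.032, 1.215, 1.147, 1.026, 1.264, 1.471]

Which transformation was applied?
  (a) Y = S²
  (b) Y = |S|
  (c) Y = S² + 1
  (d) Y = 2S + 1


Checking option (d) Y = 2S + 1:
  S = 0.016 -> Y = 1.032 ✓
  S = 0.107 -> Y = 1.215 ✓
  S = 0.074 -> Y = 1.147 ✓
All samples match this transformation.

(d) 2S + 1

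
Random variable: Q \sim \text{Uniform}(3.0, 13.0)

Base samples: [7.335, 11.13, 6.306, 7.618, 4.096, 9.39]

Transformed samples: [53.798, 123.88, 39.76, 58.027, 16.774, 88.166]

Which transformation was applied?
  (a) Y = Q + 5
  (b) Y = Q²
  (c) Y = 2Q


Checking option (b) Y = Q²:
  Q = 7.335 -> Y = 53.798 ✓
  Q = 11.13 -> Y = 123.88 ✓
  Q = 6.306 -> Y = 39.76 ✓
All samples match this transformation.

(b) Q²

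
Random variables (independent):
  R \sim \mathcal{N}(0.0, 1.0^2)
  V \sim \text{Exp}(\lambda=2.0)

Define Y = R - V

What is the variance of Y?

For independent RVs: Var(aX + bY) = a²Var(X) + b²Var(Y)
Var(R) = 1
Var(V) = 0.25
Var(Y) = 1²*1 + (-1)²*0.25
= 1*1 + 1*0.25 = 1.25

1.25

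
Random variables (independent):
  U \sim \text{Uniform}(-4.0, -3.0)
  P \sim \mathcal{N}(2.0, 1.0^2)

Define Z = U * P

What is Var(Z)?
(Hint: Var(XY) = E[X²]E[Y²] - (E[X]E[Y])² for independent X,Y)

Var(XY) = E[X²]E[Y²] - (E[X]E[Y])²
E[U] = -3.5, Var(U) = 0.083333333
E[P] = 2, Var(P) = 1
E[U²] = 0.083333333 + (-3.5)² = 12.333333
E[P²] = 1 + 2² = 5
Var(Z) = 12.333333*5 - (-3.5*2)²
= 61.666667 - 49 = 12.666667

12.666667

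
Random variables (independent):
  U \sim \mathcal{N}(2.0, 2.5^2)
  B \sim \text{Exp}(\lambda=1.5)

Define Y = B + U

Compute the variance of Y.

For independent RVs: Var(aX + bY) = a²Var(X) + b²Var(Y)
Var(U) = 6.25
Var(B) = 0.44444444
Var(Y) = 1²*6.25 + 1²*0.44444444
= 1*6.25 + 1*0.44444444 = 6.6944444

6.6944444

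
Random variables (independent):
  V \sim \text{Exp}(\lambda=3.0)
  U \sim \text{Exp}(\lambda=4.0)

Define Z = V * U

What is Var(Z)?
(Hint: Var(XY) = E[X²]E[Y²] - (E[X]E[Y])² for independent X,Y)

Var(XY) = E[X²]E[Y²] - (E[X]E[Y])²
E[V] = 0.33333333, Var(V) = 0.11111111
E[U] = 0.25, Var(U) = 0.0625
E[V²] = 0.11111111 + 0.33333333² = 0.22222222
E[U²] = 0.0625 + 0.25² = 0.125
Var(Z) = 0.22222222*0.125 - (0.33333333*0.25)²
= 0.027777778 - 0.0069444444 = 0.020833333

0.020833333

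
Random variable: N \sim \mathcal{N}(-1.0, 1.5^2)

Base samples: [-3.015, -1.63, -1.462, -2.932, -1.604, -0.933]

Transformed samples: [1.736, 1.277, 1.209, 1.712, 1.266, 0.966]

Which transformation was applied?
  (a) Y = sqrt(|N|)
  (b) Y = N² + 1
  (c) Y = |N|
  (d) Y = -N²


Checking option (a) Y = sqrt(|N|):
  N = -3.015 -> Y = 1.736 ✓
  N = -1.63 -> Y = 1.277 ✓
  N = -1.462 -> Y = 1.209 ✓
All samples match this transformation.

(a) sqrt(|N|)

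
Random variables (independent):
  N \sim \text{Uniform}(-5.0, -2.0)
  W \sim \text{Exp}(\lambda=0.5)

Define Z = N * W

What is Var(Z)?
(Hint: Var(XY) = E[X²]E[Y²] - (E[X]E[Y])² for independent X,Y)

Var(XY) = E[X²]E[Y²] - (E[X]E[Y])²
E[N] = -3.5, Var(N) = 0.75
E[W] = 2, Var(W) = 4
E[N²] = 0.75 + (-3.5)² = 13
E[W²] = 4 + 2² = 8
Var(Z) = 13*8 - (-3.5*2)²
= 104 - 49 = 55

55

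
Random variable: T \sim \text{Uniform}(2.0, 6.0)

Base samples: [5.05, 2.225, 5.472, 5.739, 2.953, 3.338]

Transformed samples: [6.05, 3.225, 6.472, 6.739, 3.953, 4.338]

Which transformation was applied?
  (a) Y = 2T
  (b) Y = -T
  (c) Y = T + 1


Checking option (c) Y = T + 1:
  T = 5.05 -> Y = 6.05 ✓
  T = 2.225 -> Y = 3.225 ✓
  T = 5.472 -> Y = 6.472 ✓
All samples match this transformation.

(c) T + 1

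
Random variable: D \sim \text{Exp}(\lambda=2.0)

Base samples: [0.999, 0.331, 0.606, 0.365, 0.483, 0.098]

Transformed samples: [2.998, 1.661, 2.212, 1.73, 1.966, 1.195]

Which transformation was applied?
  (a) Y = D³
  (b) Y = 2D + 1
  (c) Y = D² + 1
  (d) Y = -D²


Checking option (b) Y = 2D + 1:
  D = 0.999 -> Y = 2.998 ✓
  D = 0.331 -> Y = 1.661 ✓
  D = 0.606 -> Y = 2.212 ✓
All samples match this transformation.

(b) 2D + 1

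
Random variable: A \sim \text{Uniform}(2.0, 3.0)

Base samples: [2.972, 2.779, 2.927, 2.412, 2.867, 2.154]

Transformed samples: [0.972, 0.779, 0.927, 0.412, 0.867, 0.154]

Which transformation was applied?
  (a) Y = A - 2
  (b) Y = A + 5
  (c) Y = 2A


Checking option (a) Y = A - 2:
  A = 2.972 -> Y = 0.972 ✓
  A = 2.779 -> Y = 0.779 ✓
  A = 2.927 -> Y = 0.927 ✓
All samples match this transformation.

(a) A - 2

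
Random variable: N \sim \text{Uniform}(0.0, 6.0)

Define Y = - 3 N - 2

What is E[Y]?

For Y = -3N - 2:
E[Y] = -3 * E[N] - 2
E[N] = (0 + 6)/2 = 3
E[Y] = -3 * 3 - 2 = -11

-11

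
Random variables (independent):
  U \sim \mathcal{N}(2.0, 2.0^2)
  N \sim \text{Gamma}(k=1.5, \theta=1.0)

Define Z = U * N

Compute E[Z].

For independent RVs: E[XY] = E[X]*E[Y]
E[U] = 2
E[N] = 1.5
E[Z] = 2 * 1.5 = 3

3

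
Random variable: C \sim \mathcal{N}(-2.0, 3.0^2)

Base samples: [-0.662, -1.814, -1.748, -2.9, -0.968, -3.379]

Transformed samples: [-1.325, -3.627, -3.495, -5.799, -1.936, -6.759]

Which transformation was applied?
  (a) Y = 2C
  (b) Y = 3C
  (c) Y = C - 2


Checking option (a) Y = 2C:
  C = -0.662 -> Y = -1.325 ✓
  C = -1.814 -> Y = -3.627 ✓
  C = -1.748 -> Y = -3.495 ✓
All samples match this transformation.

(a) 2C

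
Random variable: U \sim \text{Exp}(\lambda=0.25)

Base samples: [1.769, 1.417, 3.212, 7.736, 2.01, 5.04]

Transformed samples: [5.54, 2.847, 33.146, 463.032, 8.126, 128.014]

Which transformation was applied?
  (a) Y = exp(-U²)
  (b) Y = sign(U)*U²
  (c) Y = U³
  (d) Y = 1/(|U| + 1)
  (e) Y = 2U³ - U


Checking option (c) Y = U³:
  U = 1.769 -> Y = 5.54 ✓
  U = 1.417 -> Y = 2.847 ✓
  U = 3.212 -> Y = 33.146 ✓
All samples match this transformation.

(c) U³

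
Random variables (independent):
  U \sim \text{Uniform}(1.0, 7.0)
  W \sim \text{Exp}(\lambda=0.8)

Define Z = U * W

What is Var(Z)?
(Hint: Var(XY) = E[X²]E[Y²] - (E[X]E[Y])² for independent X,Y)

Var(XY) = E[X²]E[Y²] - (E[X]E[Y])²
E[U] = 4, Var(U) = 3
E[W] = 1.25, Var(W) = 1.5625
E[U²] = 3 + 4² = 19
E[W²] = 1.5625 + 1.25² = 3.125
Var(Z) = 19*3.125 - (4*1.25)²
= 59.375 - 25 = 34.375

34.375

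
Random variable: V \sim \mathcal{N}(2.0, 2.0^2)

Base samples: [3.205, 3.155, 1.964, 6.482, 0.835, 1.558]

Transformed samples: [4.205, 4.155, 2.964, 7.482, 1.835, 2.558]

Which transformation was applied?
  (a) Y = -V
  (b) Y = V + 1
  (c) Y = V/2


Checking option (b) Y = V + 1:
  V = 3.205 -> Y = 4.205 ✓
  V = 3.155 -> Y = 4.155 ✓
  V = 1.964 -> Y = 2.964 ✓
All samples match this transformation.

(b) V + 1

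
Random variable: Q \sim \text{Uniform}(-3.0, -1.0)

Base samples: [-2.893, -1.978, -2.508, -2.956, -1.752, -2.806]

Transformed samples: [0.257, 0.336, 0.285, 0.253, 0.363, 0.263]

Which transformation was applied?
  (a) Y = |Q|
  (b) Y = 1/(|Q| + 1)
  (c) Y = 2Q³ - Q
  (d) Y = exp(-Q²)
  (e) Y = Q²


Checking option (b) Y = 1/(|Q| + 1):
  Q = -2.893 -> Y = 0.257 ✓
  Q = -1.978 -> Y = 0.336 ✓
  Q = -2.508 -> Y = 0.285 ✓
All samples match this transformation.

(b) 1/(|Q| + 1)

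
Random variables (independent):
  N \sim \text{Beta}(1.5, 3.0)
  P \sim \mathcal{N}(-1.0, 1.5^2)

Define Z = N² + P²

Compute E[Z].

E[Z] = E[N²] + E[P²]
E[N²] = Var(N) + E[N]² = 0.04040404 + 0.11111111 = 0.15151515
E[P²] = Var(P) + E[P]² = 2.25 + 1 = 3.25
E[Z] = 0.15151515 + 3.25 = 3.4015152

3.4015152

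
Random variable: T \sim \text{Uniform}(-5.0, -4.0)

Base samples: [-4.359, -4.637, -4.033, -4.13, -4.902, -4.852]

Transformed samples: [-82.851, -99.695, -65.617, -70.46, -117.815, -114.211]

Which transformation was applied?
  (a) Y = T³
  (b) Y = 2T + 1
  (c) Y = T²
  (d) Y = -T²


Checking option (a) Y = T³:
  T = -4.359 -> Y = -82.851 ✓
  T = -4.637 -> Y = -99.695 ✓
  T = -4.033 -> Y = -65.617 ✓
All samples match this transformation.

(a) T³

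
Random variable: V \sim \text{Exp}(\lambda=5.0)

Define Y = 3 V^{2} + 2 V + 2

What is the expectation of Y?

E[Y] = 3*E[V²] + 2*E[V] + 2
E[V] = 0.2
E[V²] = Var(V) + (E[V])² = 0.04 + 0.04 = 0.08
E[Y] = 3*0.08 + 2*0.2 + 2 = 2.64

2.64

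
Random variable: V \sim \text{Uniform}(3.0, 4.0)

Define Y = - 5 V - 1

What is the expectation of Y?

For Y = -5V - 1:
E[Y] = -5 * E[V] - 1
E[V] = (3 + 4)/2 = 3.5
E[Y] = -5 * 3.5 - 1 = -18.5

-18.5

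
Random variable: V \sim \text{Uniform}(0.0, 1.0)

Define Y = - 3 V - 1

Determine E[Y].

For Y = -3V - 1:
E[Y] = -3 * E[V] - 1
E[V] = (0 + 1)/2 = 0.5
E[Y] = -3 * 0.5 - 1 = -2.5

-2.5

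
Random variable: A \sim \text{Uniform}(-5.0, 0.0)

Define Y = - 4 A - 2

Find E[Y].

For Y = -4A - 2:
E[Y] = -4 * E[A] - 2
E[A] = (-5 + 0)/2 = -2.5
E[Y] = -4 * (-2.5) - 2 = 8

8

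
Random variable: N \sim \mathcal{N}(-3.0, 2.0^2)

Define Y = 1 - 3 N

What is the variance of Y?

For Y = aN + b: Var(Y) = a² * Var(N)
Var(N) = 2.0^2 = 4
Var(Y) = (-3)² * 4 = 9 * 4 = 36

36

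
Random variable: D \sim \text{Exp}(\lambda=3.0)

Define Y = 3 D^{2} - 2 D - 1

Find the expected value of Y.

E[Y] = 3*E[D²] - 2*E[D] - 1
E[D] = 0.33333333
E[D²] = Var(D) + (E[D])² = 0.11111111 + 0.11111111 = 0.22222222
E[Y] = 3*0.22222222 - 2*0.33333333 - 1 = -1

-1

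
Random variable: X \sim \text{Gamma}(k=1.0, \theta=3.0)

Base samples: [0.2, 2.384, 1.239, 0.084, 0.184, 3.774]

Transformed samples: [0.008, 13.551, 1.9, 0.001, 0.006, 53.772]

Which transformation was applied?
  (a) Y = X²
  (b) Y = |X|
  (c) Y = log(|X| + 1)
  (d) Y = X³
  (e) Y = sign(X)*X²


Checking option (d) Y = X³:
  X = 0.2 -> Y = 0.008 ✓
  X = 2.384 -> Y = 13.551 ✓
  X = 1.239 -> Y = 1.9 ✓
All samples match this transformation.

(d) X³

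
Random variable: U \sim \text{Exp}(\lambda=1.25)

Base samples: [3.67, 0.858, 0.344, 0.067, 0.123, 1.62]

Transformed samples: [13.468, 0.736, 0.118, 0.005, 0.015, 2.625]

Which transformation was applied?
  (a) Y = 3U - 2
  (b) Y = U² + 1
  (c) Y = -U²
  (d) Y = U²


Checking option (d) Y = U²:
  U = 3.67 -> Y = 13.468 ✓
  U = 0.858 -> Y = 0.736 ✓
  U = 0.344 -> Y = 0.118 ✓
All samples match this transformation.

(d) U²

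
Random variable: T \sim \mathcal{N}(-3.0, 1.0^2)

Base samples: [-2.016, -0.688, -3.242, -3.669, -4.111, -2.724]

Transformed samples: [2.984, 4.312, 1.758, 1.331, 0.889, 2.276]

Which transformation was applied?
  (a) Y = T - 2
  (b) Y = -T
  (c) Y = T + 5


Checking option (c) Y = T + 5:
  T = -2.016 -> Y = 2.984 ✓
  T = -0.688 -> Y = 4.312 ✓
  T = -3.242 -> Y = 1.758 ✓
All samples match this transformation.

(c) T + 5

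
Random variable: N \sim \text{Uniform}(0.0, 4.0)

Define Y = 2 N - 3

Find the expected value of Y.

For Y = 2N - 3:
E[Y] = 2 * E[N] - 3
E[N] = (0 + 4)/2 = 2
E[Y] = 2 * 2 - 3 = 1

1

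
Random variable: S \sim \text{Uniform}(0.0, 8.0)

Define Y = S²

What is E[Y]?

Using E[X²] = Var(X) + (E[X])²:
E[S] = 4
Var(S) = (8 - 0)^2/12 = 5.3333333
E[S²] = 5.3333333 + 4² = 5.3333333 + 16 = 21.333333

21.333333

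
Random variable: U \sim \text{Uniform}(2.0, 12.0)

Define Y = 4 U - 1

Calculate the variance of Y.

For Y = aU + b: Var(Y) = a² * Var(U)
Var(U) = (12 - 2)^2/12 = 8.3333333
Var(Y) = 4² * 8.3333333 = 16 * 8.3333333 = 133.33333

133.33333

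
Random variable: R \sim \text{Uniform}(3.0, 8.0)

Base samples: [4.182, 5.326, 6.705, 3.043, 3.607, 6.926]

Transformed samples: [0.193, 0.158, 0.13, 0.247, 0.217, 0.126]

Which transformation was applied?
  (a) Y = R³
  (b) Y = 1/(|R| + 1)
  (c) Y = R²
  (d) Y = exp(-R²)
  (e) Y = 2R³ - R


Checking option (b) Y = 1/(|R| + 1):
  R = 4.182 -> Y = 0.193 ✓
  R = 5.326 -> Y = 0.158 ✓
  R = 6.705 -> Y = 0.13 ✓
All samples match this transformation.

(b) 1/(|R| + 1)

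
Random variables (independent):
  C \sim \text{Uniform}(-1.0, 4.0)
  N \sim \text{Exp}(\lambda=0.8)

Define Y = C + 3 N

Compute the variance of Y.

For independent RVs: Var(aX + bY) = a²Var(X) + b²Var(Y)
Var(C) = 2.0833333
Var(N) = 1.5625
Var(Y) = 1²*2.0833333 + 3²*1.5625
= 1*2.0833333 + 9*1.5625 = 16.145833

16.145833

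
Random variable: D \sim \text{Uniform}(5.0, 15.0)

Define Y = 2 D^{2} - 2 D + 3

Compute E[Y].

E[Y] = 2*E[D²] - 2*E[D] + 3
E[D] = 10
E[D²] = Var(D) + (E[D])² = 8.3333333 + 100 = 108.33333
E[Y] = 2*108.33333 - 2*10 + 3 = 199.66667

199.66667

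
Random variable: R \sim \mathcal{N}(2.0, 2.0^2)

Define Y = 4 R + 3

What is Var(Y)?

For Y = aR + b: Var(Y) = a² * Var(R)
Var(R) = 2.0^2 = 4
Var(Y) = 4² * 4 = 16 * 4 = 64

64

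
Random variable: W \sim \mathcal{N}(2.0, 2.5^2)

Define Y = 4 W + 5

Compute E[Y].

For Y = 4W + 5:
E[Y] = 4 * E[W] + 5
E[W] = 2.0 = 2
E[Y] = 4 * 2 + 5 = 13

13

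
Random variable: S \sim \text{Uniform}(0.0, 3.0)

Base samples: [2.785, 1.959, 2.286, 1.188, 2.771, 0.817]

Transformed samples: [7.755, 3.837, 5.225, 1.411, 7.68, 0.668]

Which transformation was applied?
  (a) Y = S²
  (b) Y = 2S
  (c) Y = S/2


Checking option (a) Y = S²:
  S = 2.785 -> Y = 7.755 ✓
  S = 1.959 -> Y = 3.837 ✓
  S = 2.286 -> Y = 5.225 ✓
All samples match this transformation.

(a) S²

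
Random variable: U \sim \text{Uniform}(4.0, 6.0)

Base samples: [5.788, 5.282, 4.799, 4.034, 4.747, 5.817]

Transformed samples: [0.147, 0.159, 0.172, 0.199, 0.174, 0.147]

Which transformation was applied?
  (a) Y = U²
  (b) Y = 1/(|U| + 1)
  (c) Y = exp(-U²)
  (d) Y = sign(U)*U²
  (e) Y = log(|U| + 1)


Checking option (b) Y = 1/(|U| + 1):
  U = 5.788 -> Y = 0.147 ✓
  U = 5.282 -> Y = 0.159 ✓
  U = 4.799 -> Y = 0.172 ✓
All samples match this transformation.

(b) 1/(|U| + 1)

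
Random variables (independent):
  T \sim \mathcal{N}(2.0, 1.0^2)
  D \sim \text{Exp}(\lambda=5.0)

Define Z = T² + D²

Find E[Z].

E[Z] = E[T²] + E[D²]
E[T²] = Var(T) + E[T]² = 1 + 4 = 5
E[D²] = Var(D) + E[D]² = 0.04 + 0.04 = 0.08
E[Z] = 5 + 0.08 = 5.08

5.08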